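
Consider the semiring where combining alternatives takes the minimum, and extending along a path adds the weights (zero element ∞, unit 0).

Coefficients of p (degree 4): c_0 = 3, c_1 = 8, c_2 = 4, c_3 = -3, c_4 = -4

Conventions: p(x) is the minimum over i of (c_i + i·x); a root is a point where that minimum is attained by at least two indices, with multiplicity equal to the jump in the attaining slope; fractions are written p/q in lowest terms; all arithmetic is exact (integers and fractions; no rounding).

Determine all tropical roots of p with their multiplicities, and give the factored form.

hull edge (i=0, c=3) to (i=3, c=-3): slope -2, span 3
hull edge (i=3, c=-3) to (i=4, c=-4): slope -1, span 1
Factored form: p(x) = -4 ⊗ (x ⊕ 1) ⊗ (x ⊕ 2) ⊗ (x ⊕ 2) ⊗ (x ⊕ 2)
Answer: roots = 1 (mult 1), 2 (mult 3)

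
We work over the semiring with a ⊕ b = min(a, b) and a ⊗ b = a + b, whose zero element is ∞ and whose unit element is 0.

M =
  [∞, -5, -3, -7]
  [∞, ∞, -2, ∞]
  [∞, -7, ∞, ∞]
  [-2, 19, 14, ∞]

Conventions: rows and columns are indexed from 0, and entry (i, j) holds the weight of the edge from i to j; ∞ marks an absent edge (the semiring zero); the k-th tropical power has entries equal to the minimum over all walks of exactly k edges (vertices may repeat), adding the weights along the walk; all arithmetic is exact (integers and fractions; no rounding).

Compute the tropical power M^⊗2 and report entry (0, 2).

M^⊗2:
  [-9, -10, -7, ∞]
  [∞, -9, ∞, ∞]
  [∞, ∞, -9, ∞]
  [∞, -7, -5, -9]
Key observation: the optimum is the walk 0->1->2, with weight (-5) + (-2) = -7.
Optimal value attained by: walk 0->1->2.
Answer: (M^⊗2)[0][2] = -7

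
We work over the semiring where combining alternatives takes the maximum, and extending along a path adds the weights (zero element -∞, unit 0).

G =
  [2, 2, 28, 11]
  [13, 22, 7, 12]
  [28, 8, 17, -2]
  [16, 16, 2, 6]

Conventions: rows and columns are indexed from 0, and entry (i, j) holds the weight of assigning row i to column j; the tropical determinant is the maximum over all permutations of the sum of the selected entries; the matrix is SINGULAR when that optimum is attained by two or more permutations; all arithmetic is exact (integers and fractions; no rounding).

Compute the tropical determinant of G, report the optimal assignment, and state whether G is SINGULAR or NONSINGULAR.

σ = (0, 1, 2, 3): 2 + 22 + 17 + 6 = 47
σ = (0, 1, 3, 2): 2 + 22 + (-2) + 2 = 24
σ = (0, 2, 1, 3): 2 + 7 + 8 + 6 = 23
σ = (0, 2, 3, 1): 2 + 7 + (-2) + 16 = 23
σ = (0, 3, 1, 2): 2 + 12 + 8 + 2 = 24
σ = (0, 3, 2, 1): 2 + 12 + 17 + 16 = 47
σ = (1, 0, 2, 3): 2 + 13 + 17 + 6 = 38
σ = (1, 0, 3, 2): 2 + 13 + (-2) + 2 = 15
σ = (1, 2, 0, 3): 2 + 7 + 28 + 6 = 43
σ = (1, 2, 3, 0): 2 + 7 + (-2) + 16 = 23
σ = (1, 3, 0, 2): 2 + 12 + 28 + 2 = 44
σ = (1, 3, 2, 0): 2 + 12 + 17 + 16 = 47
σ = (2, 0, 1, 3): 28 + 13 + 8 + 6 = 55
σ = (2, 0, 3, 1): 28 + 13 + (-2) + 16 = 55
σ = (2, 1, 0, 3): 28 + 22 + 28 + 6 = 84
σ = (2, 1, 3, 0): 28 + 22 + (-2) + 16 = 64
σ = (2, 3, 0, 1): 28 + 12 + 28 + 16 = 84
σ = (2, 3, 1, 0): 28 + 12 + 8 + 16 = 64
σ = (3, 0, 1, 2): 11 + 13 + 8 + 2 = 34
σ = (3, 0, 2, 1): 11 + 13 + 17 + 16 = 57
σ = (3, 1, 0, 2): 11 + 22 + 28 + 2 = 63
σ = (3, 1, 2, 0): 11 + 22 + 17 + 16 = 66
σ = (3, 2, 0, 1): 11 + 7 + 28 + 16 = 62
σ = (3, 2, 1, 0): 11 + 7 + 8 + 16 = 42
Optimal value attained by: σ = (2, 1, 0, 3).
Answer: det⊕(G) = 84; verdict: SINGULAR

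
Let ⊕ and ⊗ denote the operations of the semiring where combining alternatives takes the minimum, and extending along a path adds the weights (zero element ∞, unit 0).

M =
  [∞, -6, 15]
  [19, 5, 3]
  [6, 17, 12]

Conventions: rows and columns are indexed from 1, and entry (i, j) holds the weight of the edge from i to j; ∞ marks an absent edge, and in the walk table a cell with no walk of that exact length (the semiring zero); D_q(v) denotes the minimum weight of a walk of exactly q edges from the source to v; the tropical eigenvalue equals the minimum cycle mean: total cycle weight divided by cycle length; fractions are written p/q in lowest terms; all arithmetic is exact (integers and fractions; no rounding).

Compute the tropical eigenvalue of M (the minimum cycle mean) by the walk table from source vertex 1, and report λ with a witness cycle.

q=0: [0, ∞, ∞]
q=1: [∞, -6, 15]
q=2: [13, -1, -3]
q=3: [3, 4, 2]
Optimal cycle mean attained by: cycle 1->2->3->1, total (-6) + 3 + 6, length 3.
Answer: λ = 1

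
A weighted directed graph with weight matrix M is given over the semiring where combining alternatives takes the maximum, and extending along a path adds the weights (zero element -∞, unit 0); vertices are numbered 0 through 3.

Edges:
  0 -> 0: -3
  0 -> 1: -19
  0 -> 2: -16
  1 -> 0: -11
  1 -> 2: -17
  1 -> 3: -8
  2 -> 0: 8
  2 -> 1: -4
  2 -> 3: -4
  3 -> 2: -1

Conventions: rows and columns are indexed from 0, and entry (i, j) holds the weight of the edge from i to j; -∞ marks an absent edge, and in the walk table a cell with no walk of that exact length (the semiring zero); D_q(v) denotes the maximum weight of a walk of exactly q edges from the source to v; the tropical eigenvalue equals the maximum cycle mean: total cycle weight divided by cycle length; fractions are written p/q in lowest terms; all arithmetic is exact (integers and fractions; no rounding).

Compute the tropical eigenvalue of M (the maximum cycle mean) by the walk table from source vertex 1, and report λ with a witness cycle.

q=0: [-∞, 0, -∞, -∞]
q=1: [-11, -∞, -17, -8]
q=2: [-9, -21, -9, -21]
q=3: [-1, -13, -22, -13]
q=4: [-4, -20, -14, -21]
Optimal cycle mean attained by: cycle 2->3->2, total (-4) + (-1), length 2.
Answer: λ = -5/2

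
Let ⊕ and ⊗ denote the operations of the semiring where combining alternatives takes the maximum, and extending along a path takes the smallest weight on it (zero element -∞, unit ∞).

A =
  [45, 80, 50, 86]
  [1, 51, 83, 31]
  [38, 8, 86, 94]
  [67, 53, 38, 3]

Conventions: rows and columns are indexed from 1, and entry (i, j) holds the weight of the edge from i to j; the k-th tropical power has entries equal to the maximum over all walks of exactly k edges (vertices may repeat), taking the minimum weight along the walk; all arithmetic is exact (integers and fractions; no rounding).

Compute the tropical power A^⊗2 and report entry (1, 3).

A^⊗2:
  [67, 53, 80, 50]
  [38, 51, 83, 83]
  [67, 53, 86, 86]
  [45, 67, 53, 67]
Key observation: the optimum is the walk 1->2->3, with weight 80 min 83 = 80.
Optimal value attained by: walk 1->2->3.
Answer: (A^⊗2)[1][3] = 80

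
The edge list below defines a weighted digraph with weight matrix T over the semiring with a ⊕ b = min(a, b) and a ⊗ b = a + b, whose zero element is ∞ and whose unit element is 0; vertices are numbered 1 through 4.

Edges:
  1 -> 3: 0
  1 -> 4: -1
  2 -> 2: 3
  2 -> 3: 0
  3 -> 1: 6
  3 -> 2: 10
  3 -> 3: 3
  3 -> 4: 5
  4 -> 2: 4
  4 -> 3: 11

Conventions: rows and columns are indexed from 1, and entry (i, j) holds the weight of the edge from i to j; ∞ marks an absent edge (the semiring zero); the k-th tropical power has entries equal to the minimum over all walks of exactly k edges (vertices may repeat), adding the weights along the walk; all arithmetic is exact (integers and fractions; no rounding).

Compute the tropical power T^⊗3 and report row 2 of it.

T^⊗2:
  [6, 3, 3, 5]
  [6, 6, 3, 5]
  [9, 9, 6, 5]
  [17, 7, 4, 16]
T^⊗3:
  [9, 6, 3, 5]
  [9, 9, 6, 5]
  [12, 9, 9, 8]
  [10, 10, 7, 9]
Answer: row 2 of T^⊗3 = [9, 9, 6, 5]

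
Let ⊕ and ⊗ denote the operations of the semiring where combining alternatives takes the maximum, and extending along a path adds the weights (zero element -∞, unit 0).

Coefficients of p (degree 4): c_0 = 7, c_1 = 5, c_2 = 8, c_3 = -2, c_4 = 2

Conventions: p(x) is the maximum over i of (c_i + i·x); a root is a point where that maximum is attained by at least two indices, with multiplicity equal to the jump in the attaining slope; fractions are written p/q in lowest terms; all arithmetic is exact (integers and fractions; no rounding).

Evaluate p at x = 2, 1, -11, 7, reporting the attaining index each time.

p(2) = max(7+0·2=7, 5+1·2=7, 8+2·2=12, -2+3·2=4, 2+4·2=10) = 12 (attained by i=2)
p(1) = max(7+0·1=7, 5+1·1=6, 8+2·1=10, -2+3·1=1, 2+4·1=6) = 10 (attained by i=2)
p(-11) = max(7+0·(-11)=7, 5+1·(-11)=-6, 8+2·(-11)=-14, -2+3·(-11)=-35, 2+4·(-11)=-42) = 7 (attained by i=0)
p(7) = max(7+0·7=7, 5+1·7=12, 8+2·7=22, -2+3·7=19, 2+4·7=30) = 30 (attained by i=4)
Answer: p(2) = 12; p(1) = 10; p(-11) = 7; p(7) = 30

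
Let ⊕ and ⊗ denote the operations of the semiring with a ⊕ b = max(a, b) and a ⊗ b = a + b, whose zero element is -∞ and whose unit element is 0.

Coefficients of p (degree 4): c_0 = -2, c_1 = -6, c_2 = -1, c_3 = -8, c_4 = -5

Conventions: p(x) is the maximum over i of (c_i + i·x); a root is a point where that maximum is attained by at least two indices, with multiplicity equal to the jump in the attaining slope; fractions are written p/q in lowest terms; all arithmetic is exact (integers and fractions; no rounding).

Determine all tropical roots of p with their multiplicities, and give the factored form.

hull edge (i=0, c=-2) to (i=2, c=-1): slope 1/2, span 2
hull edge (i=2, c=-1) to (i=4, c=-5): slope -2, span 2
Factored form: p(x) = -5 ⊗ (x ⊕ (-1/2)) ⊗ (x ⊕ (-1/2)) ⊗ (x ⊕ 2) ⊗ (x ⊕ 2)
Answer: roots = -1/2 (mult 2), 2 (mult 2)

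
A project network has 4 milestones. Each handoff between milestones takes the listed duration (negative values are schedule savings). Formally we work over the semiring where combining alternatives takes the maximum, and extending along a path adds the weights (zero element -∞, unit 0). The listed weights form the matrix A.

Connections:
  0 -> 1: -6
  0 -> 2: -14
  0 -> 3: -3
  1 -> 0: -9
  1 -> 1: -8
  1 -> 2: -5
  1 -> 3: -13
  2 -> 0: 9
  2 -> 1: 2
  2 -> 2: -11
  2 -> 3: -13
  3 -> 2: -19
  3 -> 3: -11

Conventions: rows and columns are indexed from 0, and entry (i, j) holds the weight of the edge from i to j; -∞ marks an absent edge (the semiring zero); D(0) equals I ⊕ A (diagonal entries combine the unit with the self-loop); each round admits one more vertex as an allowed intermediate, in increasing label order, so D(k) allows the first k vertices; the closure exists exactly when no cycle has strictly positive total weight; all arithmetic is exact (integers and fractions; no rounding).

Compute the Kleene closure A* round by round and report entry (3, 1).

D(0):
  [0, -6, -14, -3]
  [-9, 0, -5, -13]
  [9, 2, 0, -13]
  [-∞, -∞, -19, 0]
D(1):
  [0, -6, -14, -3]
  [-9, 0, -5, -12]
  [9, 3, 0, 6]
  [-∞, -∞, -19, 0]
D(2):
  [0, -6, -11, -3]
  [-9, 0, -5, -12]
  [9, 3, 0, 6]
  [-∞, -∞, -19, 0]
D(3):
  [0, -6, -11, -3]
  [4, 0, -5, 1]
  [9, 3, 0, 6]
  [-10, -16, -19, 0]
D(4):
  [0, -6, -11, -3]
  [4, 0, -5, 1]
  [9, 3, 0, 6]
  [-10, -16, -19, 0]
Answer: A*[3][1] = -16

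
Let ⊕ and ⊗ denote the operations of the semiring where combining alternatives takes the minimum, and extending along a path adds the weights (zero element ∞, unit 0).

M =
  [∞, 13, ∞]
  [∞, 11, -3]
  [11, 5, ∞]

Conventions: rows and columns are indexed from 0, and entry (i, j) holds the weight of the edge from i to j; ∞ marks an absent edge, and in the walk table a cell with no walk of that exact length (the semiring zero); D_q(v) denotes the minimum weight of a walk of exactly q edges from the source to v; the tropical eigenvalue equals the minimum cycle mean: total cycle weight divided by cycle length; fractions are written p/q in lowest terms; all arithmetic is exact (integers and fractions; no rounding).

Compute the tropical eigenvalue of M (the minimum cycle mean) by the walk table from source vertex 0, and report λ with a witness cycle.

q=0: [0, ∞, ∞]
q=1: [∞, 13, ∞]
q=2: [∞, 24, 10]
q=3: [21, 15, 21]
Optimal cycle mean attained by: cycle 1->2->1, total (-3) + 5, length 2.
Answer: λ = 1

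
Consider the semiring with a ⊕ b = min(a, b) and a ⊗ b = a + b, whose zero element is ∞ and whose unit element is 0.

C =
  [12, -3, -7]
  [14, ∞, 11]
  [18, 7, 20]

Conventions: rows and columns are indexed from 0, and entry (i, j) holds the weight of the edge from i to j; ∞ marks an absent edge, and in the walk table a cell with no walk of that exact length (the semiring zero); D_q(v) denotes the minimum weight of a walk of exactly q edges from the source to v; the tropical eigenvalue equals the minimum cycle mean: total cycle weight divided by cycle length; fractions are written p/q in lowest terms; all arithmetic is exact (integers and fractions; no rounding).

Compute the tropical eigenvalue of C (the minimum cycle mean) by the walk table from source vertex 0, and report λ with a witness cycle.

q=0: [0, ∞, ∞]
q=1: [12, -3, -7]
q=2: [11, 0, 5]
q=3: [14, 8, 4]
Optimal cycle mean attained by: cycle 0->2->1->0, total (-7) + 7 + 14, length 3.
Answer: λ = 14/3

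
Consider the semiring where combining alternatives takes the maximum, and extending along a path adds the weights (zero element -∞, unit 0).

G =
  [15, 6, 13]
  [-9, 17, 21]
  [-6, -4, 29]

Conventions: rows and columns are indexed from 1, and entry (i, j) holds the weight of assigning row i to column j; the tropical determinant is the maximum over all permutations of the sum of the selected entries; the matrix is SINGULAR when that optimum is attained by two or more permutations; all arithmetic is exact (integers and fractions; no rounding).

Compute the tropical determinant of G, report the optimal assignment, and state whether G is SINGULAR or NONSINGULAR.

σ = (1, 2, 3): 15 + 17 + 29 = 61
σ = (1, 3, 2): 15 + 21 + (-4) = 32
σ = (2, 1, 3): 6 + (-9) + 29 = 26
σ = (2, 3, 1): 6 + 21 + (-6) = 21
σ = (3, 1, 2): 13 + (-9) + (-4) = 0
σ = (3, 2, 1): 13 + 17 + (-6) = 24
Optimal value attained by: σ = (1, 2, 3).
Answer: det⊕(G) = 61; verdict: NONSINGULAR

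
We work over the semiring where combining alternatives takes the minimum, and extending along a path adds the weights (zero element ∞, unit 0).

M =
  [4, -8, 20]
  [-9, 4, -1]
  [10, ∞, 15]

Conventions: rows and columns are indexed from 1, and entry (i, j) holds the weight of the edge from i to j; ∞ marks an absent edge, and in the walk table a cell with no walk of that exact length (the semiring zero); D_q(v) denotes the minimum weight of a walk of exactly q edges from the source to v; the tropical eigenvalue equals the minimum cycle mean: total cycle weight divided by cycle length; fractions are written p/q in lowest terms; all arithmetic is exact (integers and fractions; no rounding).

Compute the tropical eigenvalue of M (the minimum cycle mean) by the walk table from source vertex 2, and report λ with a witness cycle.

q=0: [∞, 0, ∞]
q=1: [-9, 4, -1]
q=2: [-5, -17, 3]
q=3: [-26, -13, -18]
Optimal cycle mean attained by: cycle 1->2->1, total (-8) + (-9), length 2.
Answer: λ = -17/2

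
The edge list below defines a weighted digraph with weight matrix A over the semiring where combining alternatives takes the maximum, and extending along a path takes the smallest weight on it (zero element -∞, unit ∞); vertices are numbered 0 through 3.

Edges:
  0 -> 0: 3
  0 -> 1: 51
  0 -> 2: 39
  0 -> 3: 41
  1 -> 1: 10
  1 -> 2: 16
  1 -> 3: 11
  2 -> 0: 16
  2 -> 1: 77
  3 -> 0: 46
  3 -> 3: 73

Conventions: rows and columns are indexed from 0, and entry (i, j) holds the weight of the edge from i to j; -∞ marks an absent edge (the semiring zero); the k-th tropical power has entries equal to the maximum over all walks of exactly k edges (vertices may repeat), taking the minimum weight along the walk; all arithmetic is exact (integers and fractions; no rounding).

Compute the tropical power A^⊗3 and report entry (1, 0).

A^⊗2:
  [41, 39, 16, 41]
  [16, 16, 10, 11]
  [3, 16, 16, 16]
  [46, 46, 39, 73]
A^⊗3:
  [41, 41, 39, 41]
  [11, 16, 16, 16]
  [16, 16, 16, 16]
  [46, 46, 39, 73]
Key observation: the optimum is the walk 1->3->3->0, with weight 11 min 73 min 46 = 11.
Optimal value attained by: walk 1->3->3->0.
Answer: (A^⊗3)[1][0] = 11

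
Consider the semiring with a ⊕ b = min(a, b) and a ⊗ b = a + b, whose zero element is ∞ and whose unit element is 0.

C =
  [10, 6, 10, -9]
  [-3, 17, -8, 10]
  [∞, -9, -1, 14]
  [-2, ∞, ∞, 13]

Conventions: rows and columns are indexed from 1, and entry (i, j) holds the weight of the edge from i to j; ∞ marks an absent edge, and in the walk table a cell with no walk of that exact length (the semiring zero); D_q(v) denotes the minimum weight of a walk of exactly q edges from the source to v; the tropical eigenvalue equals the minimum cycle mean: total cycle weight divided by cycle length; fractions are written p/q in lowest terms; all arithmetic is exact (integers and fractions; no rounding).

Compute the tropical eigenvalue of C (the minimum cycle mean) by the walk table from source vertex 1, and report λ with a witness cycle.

q=0: [0, ∞, ∞, ∞]
q=1: [10, 6, 10, -9]
q=2: [-11, 1, -2, 1]
q=3: [-2, -11, -7, -20]
q=4: [-22, -16, -19, -11]
Optimal cycle mean attained by: cycle 2->3->2, total (-8) + (-9), length 2.
Answer: λ = -17/2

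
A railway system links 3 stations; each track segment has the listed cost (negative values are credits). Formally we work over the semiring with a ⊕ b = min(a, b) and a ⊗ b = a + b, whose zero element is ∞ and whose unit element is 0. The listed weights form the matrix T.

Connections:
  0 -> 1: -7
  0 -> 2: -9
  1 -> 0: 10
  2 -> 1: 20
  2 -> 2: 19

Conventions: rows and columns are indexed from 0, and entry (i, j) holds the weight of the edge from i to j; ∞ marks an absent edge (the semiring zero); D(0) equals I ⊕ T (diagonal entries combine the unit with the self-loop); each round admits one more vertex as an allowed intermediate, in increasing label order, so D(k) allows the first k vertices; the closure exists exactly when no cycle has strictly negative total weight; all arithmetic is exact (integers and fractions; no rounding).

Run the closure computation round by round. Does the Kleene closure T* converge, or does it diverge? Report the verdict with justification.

D(0):
  [0, -7, -9]
  [10, 0, ∞]
  [∞, 20, 0]
D(1):
  [0, -7, -9]
  [10, 0, 1]
  [∞, 20, 0]
D(2):
  [0, -7, -9]
  [10, 0, 1]
  [30, 20, 0]
D(3):
  [0, -7, -9]
  [10, 0, 1]
  [30, 20, 0]
Key observation: every diagonal entry stays at the unit through all rounds, so no improving cycle exists.
Answer: CONVERGES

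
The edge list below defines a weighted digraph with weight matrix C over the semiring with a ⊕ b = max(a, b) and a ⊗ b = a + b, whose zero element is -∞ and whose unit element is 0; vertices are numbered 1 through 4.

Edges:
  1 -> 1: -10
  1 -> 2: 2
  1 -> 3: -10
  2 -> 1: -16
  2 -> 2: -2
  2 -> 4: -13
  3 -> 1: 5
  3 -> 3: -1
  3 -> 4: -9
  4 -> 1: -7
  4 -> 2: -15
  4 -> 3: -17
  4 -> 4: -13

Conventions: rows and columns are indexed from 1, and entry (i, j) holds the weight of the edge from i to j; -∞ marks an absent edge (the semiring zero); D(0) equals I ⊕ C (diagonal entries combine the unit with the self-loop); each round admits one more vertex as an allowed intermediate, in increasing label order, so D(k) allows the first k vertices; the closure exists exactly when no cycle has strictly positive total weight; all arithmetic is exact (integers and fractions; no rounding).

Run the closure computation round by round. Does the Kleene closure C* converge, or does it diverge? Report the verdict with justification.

D(0):
  [0, 2, -10, -∞]
  [-16, 0, -∞, -13]
  [5, -∞, 0, -9]
  [-7, -15, -17, 0]
D(1):
  [0, 2, -10, -∞]
  [-16, 0, -26, -13]
  [5, 7, 0, -9]
  [-7, -5, -17, 0]
D(2):
  [0, 2, -10, -11]
  [-16, 0, -26, -13]
  [5, 7, 0, -6]
  [-7, -5, -17, 0]
D(3):
  [0, 2, -10, -11]
  [-16, 0, -26, -13]
  [5, 7, 0, -6]
  [-7, -5, -17, 0]
D(4):
  [0, 2, -10, -11]
  [-16, 0, -26, -13]
  [5, 7, 0, -6]
  [-7, -5, -17, 0]
Key observation: every diagonal entry stays at the unit through all rounds, so no improving cycle exists.
Answer: CONVERGES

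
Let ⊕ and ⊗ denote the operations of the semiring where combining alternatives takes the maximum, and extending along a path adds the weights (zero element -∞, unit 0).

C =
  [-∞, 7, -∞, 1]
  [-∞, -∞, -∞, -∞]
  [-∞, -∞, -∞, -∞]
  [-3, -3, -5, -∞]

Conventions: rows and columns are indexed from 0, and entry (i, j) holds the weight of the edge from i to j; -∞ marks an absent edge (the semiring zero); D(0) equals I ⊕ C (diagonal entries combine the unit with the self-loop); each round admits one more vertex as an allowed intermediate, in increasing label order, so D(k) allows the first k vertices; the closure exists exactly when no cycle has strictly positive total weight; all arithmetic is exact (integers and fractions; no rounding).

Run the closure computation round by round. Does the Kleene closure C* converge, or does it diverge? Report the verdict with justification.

D(0):
  [0, 7, -∞, 1]
  [-∞, 0, -∞, -∞]
  [-∞, -∞, 0, -∞]
  [-3, -3, -5, 0]
D(1):
  [0, 7, -∞, 1]
  [-∞, 0, -∞, -∞]
  [-∞, -∞, 0, -∞]
  [-3, 4, -5, 0]
D(2):
  [0, 7, -∞, 1]
  [-∞, 0, -∞, -∞]
  [-∞, -∞, 0, -∞]
  [-3, 4, -5, 0]
D(3):
  [0, 7, -∞, 1]
  [-∞, 0, -∞, -∞]
  [-∞, -∞, 0, -∞]
  [-3, 4, -5, 0]
D(4):
  [0, 7, -4, 1]
  [-∞, 0, -∞, -∞]
  [-∞, -∞, 0, -∞]
  [-3, 4, -5, 0]
Key observation: every diagonal entry stays at the unit through all rounds, so no improving cycle exists.
Answer: CONVERGES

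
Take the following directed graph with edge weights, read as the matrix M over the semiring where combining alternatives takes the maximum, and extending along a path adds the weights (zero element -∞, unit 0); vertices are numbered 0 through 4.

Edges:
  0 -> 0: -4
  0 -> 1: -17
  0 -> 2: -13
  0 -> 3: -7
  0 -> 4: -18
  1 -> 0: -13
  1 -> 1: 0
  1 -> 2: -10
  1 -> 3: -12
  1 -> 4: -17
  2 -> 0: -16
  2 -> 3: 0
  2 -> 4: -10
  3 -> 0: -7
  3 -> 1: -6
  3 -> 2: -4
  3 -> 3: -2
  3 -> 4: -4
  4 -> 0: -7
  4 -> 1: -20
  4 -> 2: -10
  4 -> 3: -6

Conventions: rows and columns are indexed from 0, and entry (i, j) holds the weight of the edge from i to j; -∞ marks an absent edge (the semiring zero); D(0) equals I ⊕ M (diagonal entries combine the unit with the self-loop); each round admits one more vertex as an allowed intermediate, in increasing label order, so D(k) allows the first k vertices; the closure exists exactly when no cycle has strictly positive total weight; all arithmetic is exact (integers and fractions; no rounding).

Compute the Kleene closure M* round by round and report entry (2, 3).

D(0):
  [0, -17, -13, -7, -18]
  [-13, 0, -10, -12, -17]
  [-16, -∞, 0, 0, -10]
  [-7, -6, -4, 0, -4]
  [-7, -20, -10, -6, 0]
D(1):
  [0, -17, -13, -7, -18]
  [-13, 0, -10, -12, -17]
  [-16, -33, 0, 0, -10]
  [-7, -6, -4, 0, -4]
  [-7, -20, -10, -6, 0]
D(2):
  [0, -17, -13, -7, -18]
  [-13, 0, -10, -12, -17]
  [-16, -33, 0, 0, -10]
  [-7, -6, -4, 0, -4]
  [-7, -20, -10, -6, 0]
D(3):
  [0, -17, -13, -7, -18]
  [-13, 0, -10, -10, -17]
  [-16, -33, 0, 0, -10]
  [-7, -6, -4, 0, -4]
  [-7, -20, -10, -6, 0]
D(4):
  [0, -13, -11, -7, -11]
  [-13, 0, -10, -10, -14]
  [-7, -6, 0, 0, -4]
  [-7, -6, -4, 0, -4]
  [-7, -12, -10, -6, 0]
D(5):
  [0, -13, -11, -7, -11]
  [-13, 0, -10, -10, -14]
  [-7, -6, 0, 0, -4]
  [-7, -6, -4, 0, -4]
  [-7, -12, -10, -6, 0]
Answer: M*[2][3] = 0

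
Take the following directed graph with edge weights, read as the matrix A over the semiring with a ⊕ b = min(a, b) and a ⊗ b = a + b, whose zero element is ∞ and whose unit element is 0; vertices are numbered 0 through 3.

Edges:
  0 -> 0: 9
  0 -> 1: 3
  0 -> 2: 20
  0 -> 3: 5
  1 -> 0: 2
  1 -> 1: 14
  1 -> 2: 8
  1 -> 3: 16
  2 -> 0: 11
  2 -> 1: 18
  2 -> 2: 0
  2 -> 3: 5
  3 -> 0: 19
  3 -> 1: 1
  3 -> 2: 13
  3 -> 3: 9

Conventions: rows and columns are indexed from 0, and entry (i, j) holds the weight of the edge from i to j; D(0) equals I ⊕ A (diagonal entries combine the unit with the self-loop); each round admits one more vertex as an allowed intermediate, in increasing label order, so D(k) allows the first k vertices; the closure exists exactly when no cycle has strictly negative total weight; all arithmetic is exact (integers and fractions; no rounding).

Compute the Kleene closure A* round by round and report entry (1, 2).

D(0):
  [0, 3, 20, 5]
  [2, 0, 8, 16]
  [11, 18, 0, 5]
  [19, 1, 13, 0]
D(1):
  [0, 3, 20, 5]
  [2, 0, 8, 7]
  [11, 14, 0, 5]
  [19, 1, 13, 0]
D(2):
  [0, 3, 11, 5]
  [2, 0, 8, 7]
  [11, 14, 0, 5]
  [3, 1, 9, 0]
D(3):
  [0, 3, 11, 5]
  [2, 0, 8, 7]
  [11, 14, 0, 5]
  [3, 1, 9, 0]
D(4):
  [0, 3, 11, 5]
  [2, 0, 8, 7]
  [8, 6, 0, 5]
  [3, 1, 9, 0]
Answer: A*[1][2] = 8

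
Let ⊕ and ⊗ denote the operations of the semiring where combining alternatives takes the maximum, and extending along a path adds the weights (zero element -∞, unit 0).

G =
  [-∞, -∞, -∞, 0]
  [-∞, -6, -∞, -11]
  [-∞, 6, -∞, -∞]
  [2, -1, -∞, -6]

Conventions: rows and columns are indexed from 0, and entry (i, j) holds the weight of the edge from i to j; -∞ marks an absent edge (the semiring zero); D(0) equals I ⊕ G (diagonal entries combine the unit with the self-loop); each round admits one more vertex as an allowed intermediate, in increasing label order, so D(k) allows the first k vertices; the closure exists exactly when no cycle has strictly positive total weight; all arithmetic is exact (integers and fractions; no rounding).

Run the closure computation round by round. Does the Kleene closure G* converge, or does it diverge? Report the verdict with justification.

D(0):
  [0, -∞, -∞, 0]
  [-∞, 0, -∞, -11]
  [-∞, 6, 0, -∞]
  [2, -1, -∞, 0]
Detection: at round 1, diagonal entry (3, 3) turns strictly positive.
Key observation: the cycle 3->0->3 has total weight 2 + 0, which is strictly positive.
Answer: DIVERGES — positive cycle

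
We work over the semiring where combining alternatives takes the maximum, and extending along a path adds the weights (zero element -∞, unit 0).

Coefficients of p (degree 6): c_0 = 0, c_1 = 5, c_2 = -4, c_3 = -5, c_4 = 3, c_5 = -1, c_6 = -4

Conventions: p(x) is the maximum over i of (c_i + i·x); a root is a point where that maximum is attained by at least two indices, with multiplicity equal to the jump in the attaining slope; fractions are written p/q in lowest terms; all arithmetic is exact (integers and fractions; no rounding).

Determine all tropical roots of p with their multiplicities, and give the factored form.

hull edge (i=0, c=0) to (i=1, c=5): slope 5, span 1
hull edge (i=1, c=5) to (i=4, c=3): slope -2/3, span 3
hull edge (i=4, c=3) to (i=6, c=-4): slope -7/2, span 2
Factored form: p(x) = -4 ⊗ (x ⊕ (-5)) ⊗ (x ⊕ 2/3) ⊗ (x ⊕ 2/3) ⊗ (x ⊕ 2/3) ⊗ (x ⊕ 7/2) ⊗ (x ⊕ 7/2)
Answer: roots = -5 (mult 1), 2/3 (mult 3), 7/2 (mult 2)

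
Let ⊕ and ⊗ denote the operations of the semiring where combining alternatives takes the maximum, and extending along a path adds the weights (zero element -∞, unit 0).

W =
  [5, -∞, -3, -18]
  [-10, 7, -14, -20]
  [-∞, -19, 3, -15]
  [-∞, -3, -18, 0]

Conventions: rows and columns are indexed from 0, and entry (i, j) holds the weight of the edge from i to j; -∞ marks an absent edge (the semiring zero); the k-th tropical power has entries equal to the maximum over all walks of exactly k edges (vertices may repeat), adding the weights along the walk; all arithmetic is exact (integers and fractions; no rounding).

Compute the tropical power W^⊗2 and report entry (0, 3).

W^⊗2:
  [10, -21, 2, -13]
  [-3, 14, -7, -13]
  [-29, -12, 6, -12]
  [-13, 4, -15, 0]
Key observation: the optimum is the walk 0->0->3, with weight 5 + (-18) = -13.
Optimal value attained by: walk 0->0->3.
Answer: (W^⊗2)[0][3] = -13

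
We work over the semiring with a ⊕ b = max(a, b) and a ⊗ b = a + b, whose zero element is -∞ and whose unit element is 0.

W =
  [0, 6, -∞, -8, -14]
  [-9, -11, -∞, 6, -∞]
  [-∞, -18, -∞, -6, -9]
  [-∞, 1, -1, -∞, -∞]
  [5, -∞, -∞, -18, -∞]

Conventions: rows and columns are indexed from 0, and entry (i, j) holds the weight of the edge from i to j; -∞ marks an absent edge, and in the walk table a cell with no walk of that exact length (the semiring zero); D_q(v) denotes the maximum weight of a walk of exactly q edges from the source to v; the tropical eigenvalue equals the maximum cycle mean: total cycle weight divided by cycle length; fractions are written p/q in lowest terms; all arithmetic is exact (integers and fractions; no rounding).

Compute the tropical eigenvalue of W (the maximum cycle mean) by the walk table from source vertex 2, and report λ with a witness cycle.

q=0: [-∞, -∞, 0, -∞, -∞]
q=1: [-∞, -18, -∞, -6, -9]
q=2: [-4, -5, -7, -12, -∞]
q=3: [-4, 2, -13, 1, -16]
q=4: [-4, 2, 0, 8, -18]
q=5: [-4, 9, 7, 8, -9]
Optimal cycle mean attained by: cycle 1->3->1, total 6 + 1, length 2.
Answer: λ = 7/2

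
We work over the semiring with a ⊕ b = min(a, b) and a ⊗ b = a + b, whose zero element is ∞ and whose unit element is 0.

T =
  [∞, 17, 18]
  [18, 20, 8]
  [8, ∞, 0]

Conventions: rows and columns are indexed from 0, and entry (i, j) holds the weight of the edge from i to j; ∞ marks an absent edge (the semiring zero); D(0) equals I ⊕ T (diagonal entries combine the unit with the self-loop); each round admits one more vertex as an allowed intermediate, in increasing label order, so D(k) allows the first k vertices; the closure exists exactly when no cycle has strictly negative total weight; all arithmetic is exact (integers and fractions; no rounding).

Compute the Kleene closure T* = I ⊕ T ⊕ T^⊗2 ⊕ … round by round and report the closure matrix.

D(0):
  [0, 17, 18]
  [18, 0, 8]
  [8, ∞, 0]
D(1):
  [0, 17, 18]
  [18, 0, 8]
  [8, 25, 0]
D(2):
  [0, 17, 18]
  [18, 0, 8]
  [8, 25, 0]
D(3):
  [0, 17, 18]
  [16, 0, 8]
  [8, 25, 0]
Answer: T* = [[0, 17, 18], [16, 0, 8], [8, 25, 0]]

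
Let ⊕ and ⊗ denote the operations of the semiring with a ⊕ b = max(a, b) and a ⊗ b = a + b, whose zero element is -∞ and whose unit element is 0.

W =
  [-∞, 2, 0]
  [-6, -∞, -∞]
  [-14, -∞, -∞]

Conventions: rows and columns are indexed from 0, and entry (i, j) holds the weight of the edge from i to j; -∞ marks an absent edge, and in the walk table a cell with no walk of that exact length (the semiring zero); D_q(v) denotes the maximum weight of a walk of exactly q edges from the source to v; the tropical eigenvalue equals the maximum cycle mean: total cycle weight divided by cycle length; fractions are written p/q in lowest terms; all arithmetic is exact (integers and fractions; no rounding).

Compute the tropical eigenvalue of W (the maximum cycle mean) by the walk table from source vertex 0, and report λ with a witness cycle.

q=0: [0, -∞, -∞]
q=1: [-∞, 2, 0]
q=2: [-4, -∞, -∞]
q=3: [-∞, -2, -4]
Optimal cycle mean attained by: cycle 0->1->0, total 2 + (-6), length 2.
Answer: λ = -2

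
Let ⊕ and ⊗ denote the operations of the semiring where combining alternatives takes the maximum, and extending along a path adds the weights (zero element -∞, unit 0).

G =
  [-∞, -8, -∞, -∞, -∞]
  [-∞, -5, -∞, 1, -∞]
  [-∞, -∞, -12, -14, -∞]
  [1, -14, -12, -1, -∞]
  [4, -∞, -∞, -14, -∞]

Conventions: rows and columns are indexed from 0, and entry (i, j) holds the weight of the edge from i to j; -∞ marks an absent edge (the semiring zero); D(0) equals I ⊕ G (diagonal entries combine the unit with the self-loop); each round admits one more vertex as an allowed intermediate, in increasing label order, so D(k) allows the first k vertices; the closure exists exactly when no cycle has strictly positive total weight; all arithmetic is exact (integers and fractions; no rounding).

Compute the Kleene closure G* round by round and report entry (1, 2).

D(0):
  [0, -8, -∞, -∞, -∞]
  [-∞, 0, -∞, 1, -∞]
  [-∞, -∞, 0, -14, -∞]
  [1, -14, -12, 0, -∞]
  [4, -∞, -∞, -14, 0]
D(1):
  [0, -8, -∞, -∞, -∞]
  [-∞, 0, -∞, 1, -∞]
  [-∞, -∞, 0, -14, -∞]
  [1, -7, -12, 0, -∞]
  [4, -4, -∞, -14, 0]
D(2):
  [0, -8, -∞, -7, -∞]
  [-∞, 0, -∞, 1, -∞]
  [-∞, -∞, 0, -14, -∞]
  [1, -7, -12, 0, -∞]
  [4, -4, -∞, -3, 0]
D(3):
  [0, -8, -∞, -7, -∞]
  [-∞, 0, -∞, 1, -∞]
  [-∞, -∞, 0, -14, -∞]
  [1, -7, -12, 0, -∞]
  [4, -4, -∞, -3, 0]
D(4):
  [0, -8, -19, -7, -∞]
  [2, 0, -11, 1, -∞]
  [-13, -21, 0, -14, -∞]
  [1, -7, -12, 0, -∞]
  [4, -4, -15, -3, 0]
D(5):
  [0, -8, -19, -7, -∞]
  [2, 0, -11, 1, -∞]
  [-13, -21, 0, -14, -∞]
  [1, -7, -12, 0, -∞]
  [4, -4, -15, -3, 0]
Answer: G*[1][2] = -11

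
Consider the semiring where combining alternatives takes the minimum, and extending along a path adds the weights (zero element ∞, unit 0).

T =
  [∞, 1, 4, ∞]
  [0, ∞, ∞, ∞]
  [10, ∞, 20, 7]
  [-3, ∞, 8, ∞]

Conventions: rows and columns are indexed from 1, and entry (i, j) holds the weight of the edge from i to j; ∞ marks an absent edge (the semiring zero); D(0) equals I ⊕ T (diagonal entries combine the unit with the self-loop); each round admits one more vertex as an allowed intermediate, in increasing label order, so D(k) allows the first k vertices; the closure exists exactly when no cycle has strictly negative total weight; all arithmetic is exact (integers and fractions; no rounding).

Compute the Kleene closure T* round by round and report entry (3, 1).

D(0):
  [0, 1, 4, ∞]
  [0, 0, ∞, ∞]
  [10, ∞, 0, 7]
  [-3, ∞, 8, 0]
D(1):
  [0, 1, 4, ∞]
  [0, 0, 4, ∞]
  [10, 11, 0, 7]
  [-3, -2, 1, 0]
D(2):
  [0, 1, 4, ∞]
  [0, 0, 4, ∞]
  [10, 11, 0, 7]
  [-3, -2, 1, 0]
D(3):
  [0, 1, 4, 11]
  [0, 0, 4, 11]
  [10, 11, 0, 7]
  [-3, -2, 1, 0]
D(4):
  [0, 1, 4, 11]
  [0, 0, 4, 11]
  [4, 5, 0, 7]
  [-3, -2, 1, 0]
Answer: T*[3][1] = 4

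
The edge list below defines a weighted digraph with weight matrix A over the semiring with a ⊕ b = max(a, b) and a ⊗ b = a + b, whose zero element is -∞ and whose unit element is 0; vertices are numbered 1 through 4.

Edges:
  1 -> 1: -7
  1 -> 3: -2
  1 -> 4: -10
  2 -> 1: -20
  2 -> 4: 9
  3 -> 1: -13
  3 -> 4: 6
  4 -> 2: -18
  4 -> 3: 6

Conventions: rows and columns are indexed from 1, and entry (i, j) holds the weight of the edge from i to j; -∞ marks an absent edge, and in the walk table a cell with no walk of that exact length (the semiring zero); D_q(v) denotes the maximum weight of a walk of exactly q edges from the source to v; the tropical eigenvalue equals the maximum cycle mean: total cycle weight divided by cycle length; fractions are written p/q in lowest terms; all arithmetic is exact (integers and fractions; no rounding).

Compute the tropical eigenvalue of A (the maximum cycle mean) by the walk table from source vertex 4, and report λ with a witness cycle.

q=0: [-∞, -∞, -∞, 0]
q=1: [-∞, -18, 6, -∞]
q=2: [-7, -∞, -∞, 12]
q=3: [-14, -6, 18, -17]
q=4: [5, -35, -11, 24]
Optimal cycle mean attained by: cycle 3->4->3, total 6 + 6, length 2.
Answer: λ = 6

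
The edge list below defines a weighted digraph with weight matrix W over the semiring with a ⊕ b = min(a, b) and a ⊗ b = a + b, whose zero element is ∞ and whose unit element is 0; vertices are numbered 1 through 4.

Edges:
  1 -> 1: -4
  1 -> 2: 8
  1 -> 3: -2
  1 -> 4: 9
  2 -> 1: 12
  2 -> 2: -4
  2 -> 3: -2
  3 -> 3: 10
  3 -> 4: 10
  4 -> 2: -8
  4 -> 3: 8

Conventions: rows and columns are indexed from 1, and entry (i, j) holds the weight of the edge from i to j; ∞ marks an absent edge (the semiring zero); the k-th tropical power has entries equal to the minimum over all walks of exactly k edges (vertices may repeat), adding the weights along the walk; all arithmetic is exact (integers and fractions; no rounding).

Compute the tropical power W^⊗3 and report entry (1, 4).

W^⊗2:
  [-8, 1, -6, 5]
  [8, -8, -6, 8]
  [∞, 2, 18, 20]
  [4, -12, -10, 18]
W^⊗3:
  [-12, -3, -10, 1]
  [4, -12, -10, 4]
  [14, -2, 0, 28]
  [0, -16, -14, 0]
Key observation: the optimum is the walk 1->1->1->4, with weight (-4) + (-4) + 9 = 1.
Optimal value attained by: walk 1->1->1->4.
Answer: (W^⊗3)[1][4] = 1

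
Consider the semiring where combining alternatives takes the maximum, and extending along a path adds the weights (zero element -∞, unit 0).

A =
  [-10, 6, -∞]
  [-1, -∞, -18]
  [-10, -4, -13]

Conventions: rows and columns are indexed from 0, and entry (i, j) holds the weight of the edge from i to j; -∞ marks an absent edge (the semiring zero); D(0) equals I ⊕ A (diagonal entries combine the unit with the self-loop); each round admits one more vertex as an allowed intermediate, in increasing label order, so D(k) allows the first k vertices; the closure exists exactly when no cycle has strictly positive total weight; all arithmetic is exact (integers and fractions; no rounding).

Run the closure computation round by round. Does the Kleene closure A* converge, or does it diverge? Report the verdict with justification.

D(0):
  [0, 6, -∞]
  [-1, 0, -18]
  [-10, -4, 0]
Detection: at round 1, diagonal entry (1, 1) turns strictly positive.
Key observation: the cycle 1->0->1 has total weight (-1) + 6, which is strictly positive.
Answer: DIVERGES — positive cycle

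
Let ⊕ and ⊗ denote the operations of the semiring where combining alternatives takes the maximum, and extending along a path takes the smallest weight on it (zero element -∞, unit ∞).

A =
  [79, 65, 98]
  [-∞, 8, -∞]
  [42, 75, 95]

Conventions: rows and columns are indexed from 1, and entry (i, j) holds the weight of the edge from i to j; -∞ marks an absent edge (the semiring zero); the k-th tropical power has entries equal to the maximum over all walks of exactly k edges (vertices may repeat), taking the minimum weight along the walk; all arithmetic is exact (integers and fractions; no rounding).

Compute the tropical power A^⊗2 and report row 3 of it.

A^⊗2:
  [79, 75, 95]
  [-∞, 8, -∞]
  [42, 75, 95]
Answer: row 3 of A^⊗2 = [42, 75, 95]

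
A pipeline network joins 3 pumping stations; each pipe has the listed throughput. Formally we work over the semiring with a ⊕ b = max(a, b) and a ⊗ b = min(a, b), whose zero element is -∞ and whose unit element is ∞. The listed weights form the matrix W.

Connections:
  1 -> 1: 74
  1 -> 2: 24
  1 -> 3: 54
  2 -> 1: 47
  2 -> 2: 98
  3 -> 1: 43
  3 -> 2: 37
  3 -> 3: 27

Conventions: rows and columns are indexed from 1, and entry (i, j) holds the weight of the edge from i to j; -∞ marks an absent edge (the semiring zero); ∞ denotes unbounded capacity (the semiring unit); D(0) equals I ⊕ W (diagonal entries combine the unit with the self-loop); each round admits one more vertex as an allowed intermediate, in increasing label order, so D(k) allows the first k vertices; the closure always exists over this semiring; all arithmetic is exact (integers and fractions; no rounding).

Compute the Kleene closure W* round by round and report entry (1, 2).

D(0):
  [∞, 24, 54]
  [47, ∞, -∞]
  [43, 37, ∞]
D(1):
  [∞, 24, 54]
  [47, ∞, 47]
  [43, 37, ∞]
D(2):
  [∞, 24, 54]
  [47, ∞, 47]
  [43, 37, ∞]
D(3):
  [∞, 37, 54]
  [47, ∞, 47]
  [43, 37, ∞]
Answer: W*[1][2] = 37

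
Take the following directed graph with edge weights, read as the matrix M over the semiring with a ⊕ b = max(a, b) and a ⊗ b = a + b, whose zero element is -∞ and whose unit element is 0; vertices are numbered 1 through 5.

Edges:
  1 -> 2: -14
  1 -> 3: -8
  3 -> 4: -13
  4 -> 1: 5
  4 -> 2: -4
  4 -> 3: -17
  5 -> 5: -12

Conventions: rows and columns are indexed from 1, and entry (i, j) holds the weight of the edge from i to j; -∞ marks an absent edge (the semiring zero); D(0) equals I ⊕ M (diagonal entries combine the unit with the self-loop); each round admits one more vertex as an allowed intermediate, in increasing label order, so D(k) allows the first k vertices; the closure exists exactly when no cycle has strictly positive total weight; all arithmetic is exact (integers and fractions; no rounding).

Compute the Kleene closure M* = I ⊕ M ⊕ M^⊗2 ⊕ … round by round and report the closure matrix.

D(0):
  [0, -14, -8, -∞, -∞]
  [-∞, 0, -∞, -∞, -∞]
  [-∞, -∞, 0, -13, -∞]
  [5, -4, -17, 0, -∞]
  [-∞, -∞, -∞, -∞, 0]
D(1):
  [0, -14, -8, -∞, -∞]
  [-∞, 0, -∞, -∞, -∞]
  [-∞, -∞, 0, -13, -∞]
  [5, -4, -3, 0, -∞]
  [-∞, -∞, -∞, -∞, 0]
D(2):
  [0, -14, -8, -∞, -∞]
  [-∞, 0, -∞, -∞, -∞]
  [-∞, -∞, 0, -13, -∞]
  [5, -4, -3, 0, -∞]
  [-∞, -∞, -∞, -∞, 0]
D(3):
  [0, -14, -8, -21, -∞]
  [-∞, 0, -∞, -∞, -∞]
  [-∞, -∞, 0, -13, -∞]
  [5, -4, -3, 0, -∞]
  [-∞, -∞, -∞, -∞, 0]
D(4):
  [0, -14, -8, -21, -∞]
  [-∞, 0, -∞, -∞, -∞]
  [-8, -17, 0, -13, -∞]
  [5, -4, -3, 0, -∞]
  [-∞, -∞, -∞, -∞, 0]
D(5):
  [0, -14, -8, -21, -∞]
  [-∞, 0, -∞, -∞, -∞]
  [-8, -17, 0, -13, -∞]
  [5, -4, -3, 0, -∞]
  [-∞, -∞, -∞, -∞, 0]
Answer: M* = [[0, -14, -8, -21, -∞], [-∞, 0, -∞, -∞, -∞], [-8, -17, 0, -13, -∞], [5, -4, -3, 0, -∞], [-∞, -∞, -∞, -∞, 0]]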